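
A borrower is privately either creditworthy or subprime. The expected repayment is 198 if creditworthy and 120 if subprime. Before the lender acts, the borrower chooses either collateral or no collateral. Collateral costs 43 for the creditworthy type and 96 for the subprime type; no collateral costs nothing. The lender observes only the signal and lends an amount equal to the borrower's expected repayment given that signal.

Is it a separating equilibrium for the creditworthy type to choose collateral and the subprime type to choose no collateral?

Yes

Under separation the lender infers type exactly: collateral → creditworthy (pays 198), no collateral → subprime (pays 120).
Creditworthy: collateral gives 198 − 43 = 155; no collateral gives 120 − 0 = 120. No deviation. ✓
Subprime: no collateral gives 120 − 0 = 120; collateral gives 198 − 96 = 102. No deviation. ✓
Neither type gains from mimicking the other.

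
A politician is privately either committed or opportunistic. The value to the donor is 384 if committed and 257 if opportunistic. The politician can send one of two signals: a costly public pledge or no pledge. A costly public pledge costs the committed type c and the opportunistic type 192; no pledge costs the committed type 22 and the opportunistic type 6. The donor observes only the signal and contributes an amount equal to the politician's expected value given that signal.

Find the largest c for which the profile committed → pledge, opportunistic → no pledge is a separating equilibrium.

Under separation: pledge → committed (pays 384); no pledge → opportunistic (pays 257).
Opportunistic: 257 − 6 = 251 ≥ 384 − 192 = 192. Holds regardless of c. ✓
Committed: 384 − c ≥ 257 − 22, so c ≤ 384 − 235 = 149.

149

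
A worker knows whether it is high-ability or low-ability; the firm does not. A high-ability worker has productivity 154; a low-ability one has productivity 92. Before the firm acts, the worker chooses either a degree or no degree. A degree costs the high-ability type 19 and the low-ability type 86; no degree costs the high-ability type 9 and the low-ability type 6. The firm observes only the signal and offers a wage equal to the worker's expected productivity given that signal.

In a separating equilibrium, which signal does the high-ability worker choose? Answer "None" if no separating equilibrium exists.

degree

Try high-ability → degree, low-ability → no degree:
  Under separation the firm infers type exactly: degree → high-ability (pays 154), no degree → low-ability (pays 92).
  High-ability: degree gives 154 − 19 = 135; no degree gives 92 − 9 = 83. No deviation. ✓
  Low-ability: no degree gives 92 − 6 = 86; degree gives 154 − 86 = 68. No deviation. ✓
Both hold — the high-ability type sends degree.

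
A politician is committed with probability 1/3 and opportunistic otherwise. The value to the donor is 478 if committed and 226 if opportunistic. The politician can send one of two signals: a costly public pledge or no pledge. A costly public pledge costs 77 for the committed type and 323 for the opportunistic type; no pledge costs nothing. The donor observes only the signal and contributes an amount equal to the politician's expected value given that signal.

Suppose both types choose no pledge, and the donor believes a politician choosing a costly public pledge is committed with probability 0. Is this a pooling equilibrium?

Yes

At the pooled signal (no pledge) the donor holds the prior 1/3 and pays 1/3·478 + 2/3·226 = 310. Off-path (pledge) belief 0 gives 0·478 + 1·226 = 226.
Committed: no pledge gives 310 − 0 = 310; pledge gives 226 − 77 = 149. Stays. ✓
Opportunistic: no pledge gives 310 − 0 = 310; pledge gives 226 − 323 = -97. Stays. ✓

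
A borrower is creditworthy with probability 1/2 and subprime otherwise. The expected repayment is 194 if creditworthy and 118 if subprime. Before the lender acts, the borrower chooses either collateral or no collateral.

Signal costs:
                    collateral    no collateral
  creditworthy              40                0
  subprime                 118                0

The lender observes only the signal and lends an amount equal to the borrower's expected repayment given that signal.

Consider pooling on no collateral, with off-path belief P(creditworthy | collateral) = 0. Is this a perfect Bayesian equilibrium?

Yes

On the equilibrium path (no collateral) the lender holds the prior 1/2 and pays 1/2·194 + 1/2·118 = 156. Off-path (collateral) belief 0 gives 0·194 + 1·118 = 118.
Creditworthy: no collateral gives 156 − 0 = 156; collateral gives 118 − 40 = 78. Stays. ✓
Subprime: no collateral gives 156 − 0 = 156; collateral gives 118 − 118 = 0. Stays. ✓
Beliefs are Bayes-consistent on-path and both types best-respond.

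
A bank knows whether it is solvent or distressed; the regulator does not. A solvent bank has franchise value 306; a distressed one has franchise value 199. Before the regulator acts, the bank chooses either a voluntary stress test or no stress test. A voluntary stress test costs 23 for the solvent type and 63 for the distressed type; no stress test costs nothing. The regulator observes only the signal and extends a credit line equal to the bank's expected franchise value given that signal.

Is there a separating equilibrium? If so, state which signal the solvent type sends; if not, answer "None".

Try solvent → stress test, distressed → no stress test:
  Under separation the regulator infers type exactly: stress test → solvent (pays 306), no stress test → distressed (pays 199).
  Solvent: stress test gives 306 − 23 = 283; no stress test gives 199 − 0 = 199. No deviation. ✓
  Distressed: no stress test gives 199 − 0 = 199; stress test gives 306 − 63 = 243. Would deviate. ✗
Try solvent → no stress test, distressed → stress test:
  Under separation the regulator infers type exactly: no stress test → solvent (pays 306), stress test → distressed (pays 199).
  Solvent: no stress test gives 306 − 0 = 306; stress test gives 199 − 23 = 176. No deviation. ✓
  Distressed: stress test gives 199 − 63 = 136; no stress test gives 306 − 0 = 306. Would deviate. ✗
Neither assignment is incentive-compatible.

None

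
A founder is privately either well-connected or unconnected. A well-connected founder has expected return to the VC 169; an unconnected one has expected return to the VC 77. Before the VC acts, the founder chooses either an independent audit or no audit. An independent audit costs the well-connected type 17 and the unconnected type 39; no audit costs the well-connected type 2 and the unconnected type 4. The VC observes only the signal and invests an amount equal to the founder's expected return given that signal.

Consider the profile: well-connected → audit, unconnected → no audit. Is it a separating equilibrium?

No

Under separation the VC infers type exactly: audit → well-connected (pays 169), no audit → unconnected (pays 77).
Well-connected: audit gives 169 − 17 = 152; no audit gives 77 − 2 = 75. No deviation. ✓
Unconnected: no audit gives 77 − 4 = 73; audit gives 169 − 39 = 130. Would deviate. ✗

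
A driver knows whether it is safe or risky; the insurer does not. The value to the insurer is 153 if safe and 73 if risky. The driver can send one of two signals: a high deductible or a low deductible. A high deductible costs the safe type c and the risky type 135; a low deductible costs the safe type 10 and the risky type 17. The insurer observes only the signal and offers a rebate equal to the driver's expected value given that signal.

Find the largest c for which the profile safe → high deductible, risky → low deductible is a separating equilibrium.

90

Under separation: high deductible → safe (pays 153); low deductible → risky (pays 73).
Risky: 73 − 17 = 56 ≥ 153 − 135 = 18. Holds regardless of c. ✓
Safe: 153 − c ≥ 73 − 10, so c ≤ 153 − 63 = 90.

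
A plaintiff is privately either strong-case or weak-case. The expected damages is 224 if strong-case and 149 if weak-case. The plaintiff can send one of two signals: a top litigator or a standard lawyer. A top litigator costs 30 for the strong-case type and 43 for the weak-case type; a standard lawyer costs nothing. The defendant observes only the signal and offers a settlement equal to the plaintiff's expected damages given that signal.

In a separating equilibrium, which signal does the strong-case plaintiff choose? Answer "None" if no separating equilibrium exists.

Try strong-case → top litigator, weak-case → standard lawyer:
  If types separate, top litigator earns payment 224 and standard lawyer earns 149.
  Strong-case: top litigator gives 224 − 30 = 194; standard lawyer gives 149 − 0 = 149. No deviation. ✓
  Weak-case: standard lawyer gives 149 − 0 = 149; top litigator gives 224 − 43 = 181. Would deviate. ✗
Try strong-case → standard lawyer, weak-case → top litigator:
  If types separate, standard lawyer earns payment 224 and top litigator earns 149.
  Strong-case: standard lawyer gives 224 − 0 = 224; top litigator gives 149 − 30 = 119. No deviation. ✓
  Weak-case: top litigator gives 149 − 43 = 106; standard lawyer gives 224 − 0 = 224. Would deviate. ✗
Neither assignment is incentive-compatible.

None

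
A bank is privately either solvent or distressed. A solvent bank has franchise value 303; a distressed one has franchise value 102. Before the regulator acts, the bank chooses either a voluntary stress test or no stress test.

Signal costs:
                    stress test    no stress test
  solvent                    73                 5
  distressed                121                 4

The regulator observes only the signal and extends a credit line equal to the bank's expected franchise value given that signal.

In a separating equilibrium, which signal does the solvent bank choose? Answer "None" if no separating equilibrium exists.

None

Try solvent → stress test, distressed → no stress test:
  If types separate, stress test earns payment 303 and no stress test earns 102.
  Solvent: stress test gives 303 − 73 = 230; no stress test gives 102 − 5 = 97. No deviation. ✓
  Distressed: no stress test gives 102 − 4 = 98; stress test gives 303 − 121 = 182. Would deviate. ✗
Try solvent → no stress test, distressed → stress test:
  If types separate, no stress test earns payment 303 and stress test earns 102.
  Solvent: no stress test gives 303 − 5 = 298; stress test gives 102 − 73 = 29. No deviation. ✓
  Distressed: stress test gives 102 − 121 = -19; no stress test gives 303 − 4 = 299. Would deviate. ✗
Neither assignment is incentive-compatible.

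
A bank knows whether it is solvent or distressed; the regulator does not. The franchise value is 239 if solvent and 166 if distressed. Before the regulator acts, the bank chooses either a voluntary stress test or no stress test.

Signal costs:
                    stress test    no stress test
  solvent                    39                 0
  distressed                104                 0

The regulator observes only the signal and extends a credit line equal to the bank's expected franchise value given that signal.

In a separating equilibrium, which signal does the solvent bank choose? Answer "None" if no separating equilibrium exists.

stress test

Try solvent → stress test, distressed → no stress test:
  Under separation the regulator infers type exactly: stress test → solvent (pays 239), no stress test → distressed (pays 166).
  Solvent: stress test gives 239 − 39 = 200; no stress test gives 166 − 0 = 166. No deviation. ✓
  Distressed: no stress test gives 166 − 0 = 166; stress test gives 239 − 104 = 135. No deviation. ✓
Both hold — the solvent type sends stress test.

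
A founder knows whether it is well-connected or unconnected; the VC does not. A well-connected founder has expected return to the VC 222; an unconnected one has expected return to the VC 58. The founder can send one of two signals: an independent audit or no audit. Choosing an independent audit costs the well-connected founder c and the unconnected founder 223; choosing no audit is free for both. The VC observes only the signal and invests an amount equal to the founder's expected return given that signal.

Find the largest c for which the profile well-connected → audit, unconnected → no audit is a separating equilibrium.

164

Under separation: audit → well-connected (pays 222); no audit → unconnected (pays 58).
Unconnected: 58 − 0 = 58 ≥ 222 − 223 = -1. Holds regardless of c. ✓
Well-connected: 222 − c ≥ 58 − 0, so c ≤ 222 − 58 = 164.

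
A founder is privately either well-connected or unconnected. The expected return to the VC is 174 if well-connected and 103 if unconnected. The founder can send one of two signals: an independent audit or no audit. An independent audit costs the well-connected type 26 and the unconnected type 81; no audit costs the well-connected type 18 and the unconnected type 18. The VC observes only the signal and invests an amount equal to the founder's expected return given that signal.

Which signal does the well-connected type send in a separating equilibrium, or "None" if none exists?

Try well-connected → audit, unconnected → no audit:
  If types separate, audit earns payment 174 and no audit earns 103.
  Well-connected: audit gives 174 − 26 = 148; no audit gives 103 − 18 = 85. No deviation. ✓
  Unconnected: no audit gives 103 − 18 = 85; audit gives 174 − 81 = 93. Would deviate. ✗
Try well-connected → no audit, unconnected → audit:
  If types separate, no audit earns payment 174 and audit earns 103.
  Well-connected: no audit gives 174 − 18 = 156; audit gives 103 − 26 = 77. No deviation. ✓
  Unconnected: audit gives 103 − 81 = 22; no audit gives 174 − 18 = 156. Would deviate. ✗
Neither assignment is incentive-compatible.

None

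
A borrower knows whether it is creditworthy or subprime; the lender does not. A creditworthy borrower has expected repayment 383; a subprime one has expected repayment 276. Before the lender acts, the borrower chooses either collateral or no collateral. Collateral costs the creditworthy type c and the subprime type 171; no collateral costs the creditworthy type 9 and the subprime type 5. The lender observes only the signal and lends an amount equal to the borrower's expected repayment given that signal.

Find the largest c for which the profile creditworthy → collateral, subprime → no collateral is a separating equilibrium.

Under separation: collateral → creditworthy (pays 383); no collateral → subprime (pays 276).
Subprime: 276 − 5 = 271 ≥ 383 − 171 = 212. Holds regardless of c. ✓
Creditworthy: 383 − c ≥ 276 − 9, so c ≤ 383 − 267 = 116.

116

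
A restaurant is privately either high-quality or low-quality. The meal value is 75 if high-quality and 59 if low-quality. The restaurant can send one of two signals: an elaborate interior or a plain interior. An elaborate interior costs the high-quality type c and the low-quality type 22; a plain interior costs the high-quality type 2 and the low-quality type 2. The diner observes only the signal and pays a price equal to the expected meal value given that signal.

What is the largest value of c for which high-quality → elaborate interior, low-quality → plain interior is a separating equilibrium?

Under separation: elaborate interior → high-quality (pays 75); plain interior → low-quality (pays 59).
Low-quality: 59 − 2 = 57 ≥ 75 − 22 = 53. Holds regardless of c. ✓
High-quality: 75 − c ≥ 59 − 2, so c ≤ 75 − 57 = 18.

18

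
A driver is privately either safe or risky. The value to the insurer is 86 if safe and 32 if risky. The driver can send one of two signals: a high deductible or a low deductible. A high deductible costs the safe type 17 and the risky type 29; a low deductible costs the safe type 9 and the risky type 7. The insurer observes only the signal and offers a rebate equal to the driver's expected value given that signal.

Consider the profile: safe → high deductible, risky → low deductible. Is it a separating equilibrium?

If types separate, high deductible earns payment 86 and low deductible earns 32.
Safe: high deductible gives 86 − 17 = 69; low deductible gives 32 − 9 = 23. No deviation. ✓
Risky: low deductible gives 32 − 7 = 25; high deductible gives 86 − 29 = 57. Would deviate. ✗

No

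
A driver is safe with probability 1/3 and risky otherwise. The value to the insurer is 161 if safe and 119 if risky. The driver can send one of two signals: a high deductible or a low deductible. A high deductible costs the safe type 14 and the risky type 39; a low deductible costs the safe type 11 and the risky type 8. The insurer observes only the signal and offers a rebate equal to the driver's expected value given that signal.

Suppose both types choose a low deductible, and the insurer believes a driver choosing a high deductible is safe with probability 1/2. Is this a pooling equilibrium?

At the pooled signal (low deductible) the insurer holds the prior 1/3 and pays 1/3·161 + 2/3·119 = 133. Off-path (high deductible) belief 1/2 gives 1/2·161 + 1/2·119 = 140.
Safe: low deductible gives 133 − 11 = 122; high deductible gives 140 − 14 = 126. Deviates. ✗
Risky: low deductible gives 133 − 8 = 125; high deductible gives 140 − 39 = 101. Stays. ✓

No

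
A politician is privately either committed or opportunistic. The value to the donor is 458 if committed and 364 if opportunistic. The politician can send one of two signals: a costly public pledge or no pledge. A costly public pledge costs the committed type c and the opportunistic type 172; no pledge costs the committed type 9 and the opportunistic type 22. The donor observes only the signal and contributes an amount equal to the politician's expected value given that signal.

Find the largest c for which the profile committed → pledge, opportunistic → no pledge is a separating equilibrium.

103

Under separation: pledge → committed (pays 458); no pledge → opportunistic (pays 364).
Opportunistic: 364 − 22 = 342 ≥ 458 − 172 = 286. Holds regardless of c. ✓
Committed: 458 − c ≥ 364 − 9, so c ≤ 458 − 355 = 103.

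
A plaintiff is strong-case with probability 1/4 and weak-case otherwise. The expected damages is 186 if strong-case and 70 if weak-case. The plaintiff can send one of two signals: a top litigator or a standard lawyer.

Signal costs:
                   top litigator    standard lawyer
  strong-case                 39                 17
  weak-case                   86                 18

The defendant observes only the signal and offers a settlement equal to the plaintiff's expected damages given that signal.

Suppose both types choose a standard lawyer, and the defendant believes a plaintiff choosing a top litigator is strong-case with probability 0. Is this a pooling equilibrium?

At the pooled signal (standard lawyer) the defendant holds the prior 1/4 and pays 1/4·186 + 3/4·70 = 99. Off-path (top litigator) belief 0 gives 0·186 + 1·70 = 70.
Strong-case: standard lawyer gives 99 − 17 = 82; top litigator gives 70 − 39 = 31. Stays. ✓
Weak-case: standard lawyer gives 99 − 18 = 81; top litigator gives 70 − 86 = -16. Stays. ✓

Yes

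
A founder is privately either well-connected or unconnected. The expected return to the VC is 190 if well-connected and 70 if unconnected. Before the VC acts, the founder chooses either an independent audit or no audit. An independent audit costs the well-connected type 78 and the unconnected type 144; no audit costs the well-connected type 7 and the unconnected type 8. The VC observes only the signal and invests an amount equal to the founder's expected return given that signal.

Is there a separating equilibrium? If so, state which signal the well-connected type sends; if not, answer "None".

audit

Try well-connected → audit, unconnected → no audit:
  Under separation the VC infers type exactly: audit → well-connected (pays 190), no audit → unconnected (pays 70).
  Well-connected: audit gives 190 − 78 = 112; no audit gives 70 − 7 = 63. No deviation. ✓
  Unconnected: no audit gives 70 − 8 = 62; audit gives 190 − 144 = 46. No deviation. ✓
Both hold — the well-connected type sends audit.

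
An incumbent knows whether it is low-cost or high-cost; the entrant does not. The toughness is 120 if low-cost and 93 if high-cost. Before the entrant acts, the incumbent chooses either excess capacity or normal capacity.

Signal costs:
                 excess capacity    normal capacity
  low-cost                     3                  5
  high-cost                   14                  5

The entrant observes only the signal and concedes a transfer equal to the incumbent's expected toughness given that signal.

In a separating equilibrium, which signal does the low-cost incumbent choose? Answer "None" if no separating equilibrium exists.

None

Try low-cost → excess capacity, high-cost → normal capacity:
  Under separation the entrant infers type exactly: excess capacity → low-cost (pays 120), normal capacity → high-cost (pays 93).
  Low-cost: excess capacity gives 120 − 3 = 117; normal capacity gives 93 − 5 = 88. No deviation. ✓
  High-cost: normal capacity gives 93 − 5 = 88; excess capacity gives 120 − 14 = 106. Would deviate. ✗
Try low-cost → normal capacity, high-cost → excess capacity:
  Under separation the entrant infers type exactly: normal capacity → low-cost (pays 120), excess capacity → high-cost (pays 93).
  Low-cost: normal capacity gives 120 − 5 = 115; excess capacity gives 93 − 3 = 90. No deviation. ✓
  High-cost: excess capacity gives 93 − 14 = 79; normal capacity gives 120 − 5 = 115. Would deviate. ✗
Neither assignment is incentive-compatible.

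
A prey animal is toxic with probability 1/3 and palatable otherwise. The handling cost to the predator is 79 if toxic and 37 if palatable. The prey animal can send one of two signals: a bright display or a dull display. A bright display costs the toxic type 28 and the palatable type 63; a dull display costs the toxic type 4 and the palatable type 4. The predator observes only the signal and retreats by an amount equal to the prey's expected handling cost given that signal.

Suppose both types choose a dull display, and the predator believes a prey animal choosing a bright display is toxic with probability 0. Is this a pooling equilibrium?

On the equilibrium path (dull display) the predator holds the prior 1/3 and pays 1/3·79 + 2/3·37 = 51. Off-path (bright display) belief 0 gives 0·79 + 1·37 = 37.
Toxic: dull display gives 51 − 4 = 47; bright display gives 37 − 28 = 9. Stays. ✓
Palatable: dull display gives 51 − 4 = 47; bright display gives 37 − 63 = -26. Stays. ✓
Beliefs are Bayes-consistent on-path and both types best-respond.

Yes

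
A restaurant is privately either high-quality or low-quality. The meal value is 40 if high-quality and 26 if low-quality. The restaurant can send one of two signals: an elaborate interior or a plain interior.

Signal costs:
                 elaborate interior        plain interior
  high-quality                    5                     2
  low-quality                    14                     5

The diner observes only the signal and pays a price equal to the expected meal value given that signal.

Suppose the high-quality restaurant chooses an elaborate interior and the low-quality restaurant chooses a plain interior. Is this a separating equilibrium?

No

If types separate, elaborate interior earns payment 40 and plain interior earns 26.
High-quality: elaborate interior gives 40 − 5 = 35; plain interior gives 26 − 2 = 24. No deviation. ✓
Low-quality: plain interior gives 26 − 5 = 21; elaborate interior gives 40 − 14 = 26. Would deviate. ✗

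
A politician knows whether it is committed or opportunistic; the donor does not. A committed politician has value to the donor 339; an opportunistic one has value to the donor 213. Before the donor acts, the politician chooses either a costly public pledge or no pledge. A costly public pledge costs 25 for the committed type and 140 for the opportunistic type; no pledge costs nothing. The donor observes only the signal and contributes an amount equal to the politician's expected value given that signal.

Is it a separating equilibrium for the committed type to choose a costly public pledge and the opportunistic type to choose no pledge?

If types separate, pledge earns payment 339 and no pledge earns 213.
Committed: pledge gives 339 − 25 = 314; no pledge gives 213 − 0 = 213. No deviation. ✓
Opportunistic: no pledge gives 213 − 0 = 213; pledge gives 339 − 140 = 199. No deviation. ✓
Both incentive constraints hold.

Yes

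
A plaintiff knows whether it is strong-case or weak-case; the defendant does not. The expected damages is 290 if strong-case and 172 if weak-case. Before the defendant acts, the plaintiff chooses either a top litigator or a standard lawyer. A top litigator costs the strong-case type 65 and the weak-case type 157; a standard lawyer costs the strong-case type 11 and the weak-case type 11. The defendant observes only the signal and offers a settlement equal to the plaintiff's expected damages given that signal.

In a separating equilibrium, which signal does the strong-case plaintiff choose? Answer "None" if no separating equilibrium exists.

Try strong-case → top litigator, weak-case → standard lawyer:
  Under separation the defendant infers type exactly: top litigator → strong-case (pays 290), standard lawyer → weak-case (pays 172).
  Strong-case: top litigator gives 290 − 65 = 225; standard lawyer gives 172 − 11 = 161. No deviation. ✓
  Weak-case: standard lawyer gives 172 − 11 = 161; top litigator gives 290 − 157 = 133. No deviation. ✓
Both hold — the strong-case type sends top litigator.

top litigator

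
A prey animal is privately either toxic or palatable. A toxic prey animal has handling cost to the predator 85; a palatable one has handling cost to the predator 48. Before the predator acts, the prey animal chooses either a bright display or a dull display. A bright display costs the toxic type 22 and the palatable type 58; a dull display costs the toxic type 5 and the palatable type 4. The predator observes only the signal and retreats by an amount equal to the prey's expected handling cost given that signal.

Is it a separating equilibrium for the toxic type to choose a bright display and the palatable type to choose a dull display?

Yes

If types separate, bright display earns payment 85 and dull display earns 48.
Toxic: bright display gives 85 − 22 = 63; dull display gives 48 − 5 = 43. No deviation. ✓
Palatable: dull display gives 48 − 4 = 44; bright display gives 85 − 58 = 27. No deviation. ✓
Both incentive constraints hold.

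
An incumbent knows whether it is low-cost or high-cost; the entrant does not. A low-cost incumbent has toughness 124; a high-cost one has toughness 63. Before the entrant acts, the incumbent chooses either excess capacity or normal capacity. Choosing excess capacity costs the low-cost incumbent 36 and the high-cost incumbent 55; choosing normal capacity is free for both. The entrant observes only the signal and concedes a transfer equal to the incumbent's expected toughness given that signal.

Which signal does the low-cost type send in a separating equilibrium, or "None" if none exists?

None

Try low-cost → excess capacity, high-cost → normal capacity:
  If types separate, excess capacity earns payment 124 and normal capacity earns 63.
  Low-cost: excess capacity gives 124 − 36 = 88; normal capacity gives 63 − 0 = 63. No deviation. ✓
  High-cost: normal capacity gives 63 − 0 = 63; excess capacity gives 124 − 55 = 69. Would deviate. ✗
Try low-cost → normal capacity, high-cost → excess capacity:
  If types separate, normal capacity earns payment 124 and excess capacity earns 63.
  Low-cost: normal capacity gives 124 − 0 = 124; excess capacity gives 63 − 36 = 27. No deviation. ✓
  High-cost: excess capacity gives 63 − 55 = 8; normal capacity gives 124 − 0 = 124. Would deviate. ✗
Neither assignment is incentive-compatible.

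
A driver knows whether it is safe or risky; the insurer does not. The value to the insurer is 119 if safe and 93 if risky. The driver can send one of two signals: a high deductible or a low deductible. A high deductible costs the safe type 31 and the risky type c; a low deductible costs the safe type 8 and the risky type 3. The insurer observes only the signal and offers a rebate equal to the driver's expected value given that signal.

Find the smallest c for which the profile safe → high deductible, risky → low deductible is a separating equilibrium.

29

Under separation: high deductible → safe (pays 119); low deductible → risky (pays 93).
Safe: 119 − 31 = 88 ≥ 93 − 8 = 85. Holds regardless of c. ✓
Risky: 93 − 3 ≥ 119 − c, so c ≥ 119 − 90 = 29.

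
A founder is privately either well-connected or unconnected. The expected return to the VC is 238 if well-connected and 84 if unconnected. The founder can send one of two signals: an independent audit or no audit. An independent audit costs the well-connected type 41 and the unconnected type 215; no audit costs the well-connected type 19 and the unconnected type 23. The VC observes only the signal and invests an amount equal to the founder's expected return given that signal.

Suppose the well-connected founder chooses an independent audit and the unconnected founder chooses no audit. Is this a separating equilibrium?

If types separate, audit earns payment 238 and no audit earns 84.
Well-connected: audit gives 238 − 41 = 197; no audit gives 84 − 19 = 65. No deviation. ✓
Unconnected: no audit gives 84 − 23 = 61; audit gives 238 − 215 = 23. No deviation. ✓
Both incentive constraints hold.

Yes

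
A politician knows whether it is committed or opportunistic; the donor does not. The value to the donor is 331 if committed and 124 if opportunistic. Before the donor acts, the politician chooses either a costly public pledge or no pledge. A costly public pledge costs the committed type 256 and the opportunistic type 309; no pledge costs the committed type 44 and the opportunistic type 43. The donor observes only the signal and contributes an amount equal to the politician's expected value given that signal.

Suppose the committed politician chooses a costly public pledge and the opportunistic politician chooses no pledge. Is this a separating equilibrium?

If types separate, pledge earns payment 331 and no pledge earns 124.
Committed: pledge gives 331 − 256 = 75; no pledge gives 124 − 44 = 80. Would deviate. ✗
Opportunistic: no pledge gives 124 − 43 = 81; pledge gives 331 − 309 = 22. No deviation. ✓

No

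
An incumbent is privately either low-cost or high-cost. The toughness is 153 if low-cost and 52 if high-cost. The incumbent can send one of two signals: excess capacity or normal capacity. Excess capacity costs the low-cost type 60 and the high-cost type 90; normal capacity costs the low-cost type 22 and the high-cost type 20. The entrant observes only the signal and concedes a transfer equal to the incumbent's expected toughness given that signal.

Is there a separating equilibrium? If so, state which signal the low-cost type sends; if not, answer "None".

None

Try low-cost → excess capacity, high-cost → normal capacity:
  If types separate, excess capacity earns payment 153 and normal capacity earns 52.
  Low-cost: excess capacity gives 153 − 60 = 93; normal capacity gives 52 − 22 = 30. No deviation. ✓
  High-cost: normal capacity gives 52 − 20 = 32; excess capacity gives 153 − 90 = 63. Would deviate. ✗
Try low-cost → normal capacity, high-cost → excess capacity:
  If types separate, normal capacity earns payment 153 and excess capacity earns 52.
  Low-cost: normal capacity gives 153 − 22 = 131; excess capacity gives 52 − 60 = -8. No deviation. ✓
  High-cost: excess capacity gives 52 − 90 = -38; normal capacity gives 153 − 20 = 133. Would deviate. ✗
Neither assignment is incentive-compatible.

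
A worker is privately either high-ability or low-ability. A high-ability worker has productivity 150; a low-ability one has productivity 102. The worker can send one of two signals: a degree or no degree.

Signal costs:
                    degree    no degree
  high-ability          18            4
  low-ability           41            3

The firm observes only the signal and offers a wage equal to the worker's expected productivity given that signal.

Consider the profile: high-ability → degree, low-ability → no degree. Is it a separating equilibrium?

If types separate, degree earns payment 150 and no degree earns 102.
High-ability: degree gives 150 − 18 = 132; no degree gives 102 − 4 = 98. No deviation. ✓
Low-ability: no degree gives 102 − 3 = 99; degree gives 150 − 41 = 109. Would deviate. ✗

No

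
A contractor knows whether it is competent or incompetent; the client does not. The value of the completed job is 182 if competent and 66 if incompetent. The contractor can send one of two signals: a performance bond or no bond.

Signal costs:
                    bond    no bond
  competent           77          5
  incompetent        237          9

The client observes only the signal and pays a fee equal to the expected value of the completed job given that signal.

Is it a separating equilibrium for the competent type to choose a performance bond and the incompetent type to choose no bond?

Under separation the client infers type exactly: bond → competent (pays 182), no bond → incompetent (pays 66).
Competent: bond gives 182 − 77 = 105; no bond gives 66 − 5 = 61. No deviation. ✓
Incompetent: no bond gives 66 − 9 = 57; bond gives 182 − 237 = -55. No deviation. ✓
Neither type gains from mimicking the other.

Yes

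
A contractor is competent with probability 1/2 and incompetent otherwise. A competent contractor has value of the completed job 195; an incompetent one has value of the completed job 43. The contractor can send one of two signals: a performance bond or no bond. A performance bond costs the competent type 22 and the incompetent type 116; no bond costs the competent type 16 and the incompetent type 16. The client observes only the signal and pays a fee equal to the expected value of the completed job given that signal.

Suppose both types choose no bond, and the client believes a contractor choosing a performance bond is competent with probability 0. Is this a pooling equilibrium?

Yes

At the pooled signal (no bond) the client holds the prior 1/2 and pays 1/2·195 + 1/2·43 = 119. Off-path (bond) belief 0 gives 0·195 + 1·43 = 43.
Competent: no bond gives 119 − 16 = 103; bond gives 43 − 22 = 21. Stays. ✓
Incompetent: no bond gives 119 − 16 = 103; bond gives 43 − 116 = -73. Stays. ✓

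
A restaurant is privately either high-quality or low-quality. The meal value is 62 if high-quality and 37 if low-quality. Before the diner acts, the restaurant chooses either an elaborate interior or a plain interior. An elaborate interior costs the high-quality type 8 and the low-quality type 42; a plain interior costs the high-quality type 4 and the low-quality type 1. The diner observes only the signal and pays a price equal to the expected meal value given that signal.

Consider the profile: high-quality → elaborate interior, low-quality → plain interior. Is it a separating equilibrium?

Yes

Under separation the diner infers type exactly: elaborate interior → high-quality (pays 62), plain interior → low-quality (pays 37).
High-quality: elaborate interior gives 62 − 8 = 54; plain interior gives 37 − 4 = 33. No deviation. ✓
Low-quality: plain interior gives 37 − 1 = 36; elaborate interior gives 62 − 42 = 20. No deviation. ✓
Both incentive constraints hold.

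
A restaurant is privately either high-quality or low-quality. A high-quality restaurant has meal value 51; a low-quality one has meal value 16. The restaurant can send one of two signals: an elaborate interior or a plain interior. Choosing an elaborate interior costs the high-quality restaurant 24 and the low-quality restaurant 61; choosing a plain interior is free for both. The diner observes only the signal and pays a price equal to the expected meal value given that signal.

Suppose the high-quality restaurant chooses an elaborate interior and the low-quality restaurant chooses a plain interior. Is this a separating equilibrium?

If types separate, elaborate interior earns payment 51 and plain interior earns 16.
High-quality: elaborate interior gives 51 − 24 = 27; plain interior gives 16 − 0 = 16. No deviation. ✓
Low-quality: plain interior gives 16 − 0 = 16; elaborate interior gives 51 − 61 = -10. No deviation. ✓
Both incentive constraints hold.

Yes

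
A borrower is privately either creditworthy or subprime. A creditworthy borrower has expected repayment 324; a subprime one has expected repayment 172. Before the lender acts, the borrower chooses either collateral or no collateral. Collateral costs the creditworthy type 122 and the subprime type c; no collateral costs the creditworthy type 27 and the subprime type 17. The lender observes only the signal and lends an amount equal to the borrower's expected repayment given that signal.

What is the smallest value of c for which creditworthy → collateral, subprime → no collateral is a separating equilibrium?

169

Under separation: collateral → creditworthy (pays 324); no collateral → subprime (pays 172).
Creditworthy: 324 − 122 = 202 ≥ 172 − 27 = 145. Holds regardless of c. ✓
Subprime: 172 − 17 ≥ 324 − c, so c ≥ 324 − 155 = 169.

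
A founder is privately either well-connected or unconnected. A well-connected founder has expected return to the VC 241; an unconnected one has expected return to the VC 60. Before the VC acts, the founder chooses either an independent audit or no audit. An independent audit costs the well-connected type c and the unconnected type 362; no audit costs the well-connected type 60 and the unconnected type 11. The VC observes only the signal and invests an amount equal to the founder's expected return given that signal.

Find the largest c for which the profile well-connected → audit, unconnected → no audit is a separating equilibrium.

Under separation: audit → well-connected (pays 241); no audit → unconnected (pays 60).
Unconnected: 60 − 11 = 49 ≥ 241 − 362 = -121. Holds regardless of c. ✓
Well-connected: 241 − c ≥ 60 − 60, so c ≤ 241 − 0 = 241.

241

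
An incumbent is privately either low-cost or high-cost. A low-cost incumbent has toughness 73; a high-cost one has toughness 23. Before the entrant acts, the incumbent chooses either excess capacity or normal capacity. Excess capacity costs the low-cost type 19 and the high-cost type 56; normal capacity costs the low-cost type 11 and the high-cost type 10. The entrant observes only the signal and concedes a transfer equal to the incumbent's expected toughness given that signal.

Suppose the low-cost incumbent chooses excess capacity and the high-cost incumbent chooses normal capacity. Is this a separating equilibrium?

If types separate, excess capacity earns payment 73 and normal capacity earns 23.
Low-cost: excess capacity gives 73 − 19 = 54; normal capacity gives 23 − 11 = 12. No deviation. ✓
High-cost: normal capacity gives 23 − 10 = 13; excess capacity gives 73 − 56 = 17. Would deviate. ✗

No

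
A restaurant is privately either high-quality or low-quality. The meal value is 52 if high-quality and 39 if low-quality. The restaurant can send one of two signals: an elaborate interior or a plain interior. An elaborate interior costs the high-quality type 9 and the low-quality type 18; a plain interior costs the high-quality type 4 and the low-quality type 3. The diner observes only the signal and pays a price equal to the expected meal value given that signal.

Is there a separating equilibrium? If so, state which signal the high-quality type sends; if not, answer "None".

elaborate interior

Try high-quality → elaborate interior, low-quality → plain interior:
  If types separate, elaborate interior earns payment 52 and plain interior earns 39.
  High-quality: elaborate interior gives 52 − 9 = 43; plain interior gives 39 − 4 = 35. No deviation. ✓
  Low-quality: plain interior gives 39 − 3 = 36; elaborate interior gives 52 − 18 = 34. No deviation. ✓
Both hold — the high-quality type sends elaborate interior.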